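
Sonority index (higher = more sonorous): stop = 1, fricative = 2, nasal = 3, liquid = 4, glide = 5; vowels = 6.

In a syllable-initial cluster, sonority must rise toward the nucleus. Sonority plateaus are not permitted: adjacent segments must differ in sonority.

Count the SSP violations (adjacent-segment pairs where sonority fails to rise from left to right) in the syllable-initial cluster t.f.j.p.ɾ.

/t/ is a stop (sonority 1).
/f/ is a fricative (sonority 2).
/j/ is a glide (sonority 5).
/p/ is a stop (sonority 1).
/ɾ/ is a liquid (sonority 4).
/t/→/f/: 1→2 (rises) — ok.
/f/→/j/: 2→5 (rises) — ok.
/j/→/p/: 5→1 (does not rise) — violation.
/p/→/ɾ/: 1→4 (rises) — ok.

1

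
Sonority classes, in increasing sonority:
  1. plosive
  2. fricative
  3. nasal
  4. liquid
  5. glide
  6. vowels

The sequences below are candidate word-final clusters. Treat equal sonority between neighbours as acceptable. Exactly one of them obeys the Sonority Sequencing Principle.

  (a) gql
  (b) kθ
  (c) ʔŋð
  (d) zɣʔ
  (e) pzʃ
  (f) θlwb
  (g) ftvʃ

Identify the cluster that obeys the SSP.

d

(a) gql: profile 1-1-4 — violates.
(b) kθ: profile 1-2 — violates.
(c) ʔŋð: profile 1-3-2 — violates.
(d) zɣʔ: profile 2-2-1 — obeys.
(e) pzʃ: profile 1-2-2 — violates.
(f) θlwb: profile 2-4-5-1 — violates.
(g) ftvʃ: profile 2-1-2-2 — violates.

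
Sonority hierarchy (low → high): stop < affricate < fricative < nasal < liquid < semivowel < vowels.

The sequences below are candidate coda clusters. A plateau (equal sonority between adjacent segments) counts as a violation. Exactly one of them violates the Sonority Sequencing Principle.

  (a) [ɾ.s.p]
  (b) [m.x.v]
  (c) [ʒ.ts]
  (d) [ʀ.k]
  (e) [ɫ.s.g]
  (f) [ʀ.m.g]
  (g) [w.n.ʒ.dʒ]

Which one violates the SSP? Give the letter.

(a) 5-3-1 → obeys
(b) 4-3-3 → violates
(c) 3-2 → obeys
(d) 5-1 → obeys
(e) 5-3-1 → obeys
(f) 5-4-1 → obeys
(g) 6-4-3-2 → obeys

b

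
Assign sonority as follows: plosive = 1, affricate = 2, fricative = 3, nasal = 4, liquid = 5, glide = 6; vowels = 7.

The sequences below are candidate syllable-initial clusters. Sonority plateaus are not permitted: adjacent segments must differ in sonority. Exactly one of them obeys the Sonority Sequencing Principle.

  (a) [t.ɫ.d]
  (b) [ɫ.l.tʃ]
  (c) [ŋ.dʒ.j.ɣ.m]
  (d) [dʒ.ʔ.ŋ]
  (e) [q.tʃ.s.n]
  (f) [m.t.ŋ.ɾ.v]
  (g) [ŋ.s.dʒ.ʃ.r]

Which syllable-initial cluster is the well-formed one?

(a) [t.ɫ.d]: profile 1-5-1 — violates.
(b) [ɫ.l.tʃ]: profile 5-5-2 — violates.
(c) [ŋ.dʒ.j.ɣ.m]: profile 4-2-6-3-4 — violates.
(d) [dʒ.ʔ.ŋ]: profile 2-1-4 — violates.
(e) [q.tʃ.s.n]: profile 1-2-3-4 — obeys.
(f) [m.t.ŋ.ɾ.v]: profile 4-1-4-5-3 — violates.
(g) [ŋ.s.dʒ.ʃ.r]: profile 4-3-2-3-5 — violates.

e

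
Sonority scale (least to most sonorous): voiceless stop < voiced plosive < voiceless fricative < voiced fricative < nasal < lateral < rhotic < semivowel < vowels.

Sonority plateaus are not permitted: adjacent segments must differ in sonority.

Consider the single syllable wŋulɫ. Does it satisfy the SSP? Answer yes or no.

no

Onset: /w/ is a semivowel (sonority 8), /ŋ/ is a nasal (sonority 5); then the nucleus /u/ (sonority 9).
Onset profile 8-5-9 — does not strictly rise throughout.
Coda: /l/ is a lateral (sonority 6), /ɫ/ is a lateral (sonority 6).
Coda profile 9-6-6 — does not strictly fall throughout.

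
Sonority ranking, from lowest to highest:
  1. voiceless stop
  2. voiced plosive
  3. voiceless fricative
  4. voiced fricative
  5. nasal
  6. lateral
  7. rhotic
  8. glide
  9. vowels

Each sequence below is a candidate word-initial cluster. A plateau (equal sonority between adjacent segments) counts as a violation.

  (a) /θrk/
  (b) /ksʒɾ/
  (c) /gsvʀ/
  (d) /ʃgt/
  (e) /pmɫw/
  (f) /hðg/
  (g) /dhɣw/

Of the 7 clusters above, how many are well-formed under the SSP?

(a) /θrk/: profile 3-7-1 — violates.
(b) /ksʒɾ/: profile 1-3-4-7 — obeys.
(c) /gsvʀ/: profile 2-3-4-7 — obeys.
(d) /ʃgt/: profile 3-2-1 — violates.
(e) /pmɫw/: profile 1-5-6-8 — obeys.
(f) /hðg/: profile 3-4-2 — violates.
(g) /dhɣw/: profile 2-3-4-8 — obeys.

4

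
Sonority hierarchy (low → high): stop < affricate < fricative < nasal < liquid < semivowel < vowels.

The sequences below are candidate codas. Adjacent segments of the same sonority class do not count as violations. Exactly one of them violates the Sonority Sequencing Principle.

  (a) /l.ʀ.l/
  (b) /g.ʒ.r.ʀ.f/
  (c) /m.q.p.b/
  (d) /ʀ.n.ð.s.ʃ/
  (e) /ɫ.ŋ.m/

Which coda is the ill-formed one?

(a) /l.ʀ.l/: profile 5-5-5 — obeys.
(b) /g.ʒ.r.ʀ.f/: profile 1-3-5-5-3 — violates.
(c) /m.q.p.b/: profile 4-1-1-1 — obeys.
(d) /ʀ.n.ð.s.ʃ/: profile 5-4-3-3-3 — obeys.
(e) /ɫ.ŋ.m/: profile 5-4-4 — obeys.

b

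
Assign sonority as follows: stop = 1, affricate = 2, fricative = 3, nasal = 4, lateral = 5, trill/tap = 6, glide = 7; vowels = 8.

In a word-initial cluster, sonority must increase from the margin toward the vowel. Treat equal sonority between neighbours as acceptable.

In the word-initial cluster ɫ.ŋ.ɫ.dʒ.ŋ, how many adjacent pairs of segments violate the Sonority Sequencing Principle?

/ɫ/ is a lateral (sonority 5).
/ŋ/ is a nasal (sonority 4).
/ɫ/ is a lateral (sonority 5).
/dʒ/ is an affricate (sonority 2).
/ŋ/ is a nasal (sonority 4).
/ɫ/→/ŋ/: 5→4 (does not rise) — violation.
/ŋ/→/ɫ/: 4→5 (rises) — ok.
/ɫ/→/dʒ/: 5→2 (does not rise) — violation.
/dʒ/→/ŋ/: 2→4 (rises) — ok.

2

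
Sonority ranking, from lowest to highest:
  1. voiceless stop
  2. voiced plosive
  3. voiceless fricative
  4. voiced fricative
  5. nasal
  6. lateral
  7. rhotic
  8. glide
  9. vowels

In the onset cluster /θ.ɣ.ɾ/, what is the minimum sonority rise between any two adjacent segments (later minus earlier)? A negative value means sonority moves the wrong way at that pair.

/θ/ is a voiceless fricative (sonority 3).
/ɣ/ is a voiced fricative (sonority 4).
/ɾ/ is a rhotic (sonority 7).
/θ/→/ɣ/: change +1.
/ɣ/→/ɾ/: change +3.
Minimum = 1.

1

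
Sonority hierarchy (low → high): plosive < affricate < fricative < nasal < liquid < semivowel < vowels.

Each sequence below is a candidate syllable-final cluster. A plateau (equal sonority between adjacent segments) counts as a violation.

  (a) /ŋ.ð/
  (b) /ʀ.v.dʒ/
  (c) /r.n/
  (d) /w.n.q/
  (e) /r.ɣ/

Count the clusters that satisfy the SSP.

5

(a) 4-3 → obeys
(b) 5-3-2 → obeys
(c) 5-4 → obeys
(d) 6-4-1 → obeys
(e) 5-3 → obeys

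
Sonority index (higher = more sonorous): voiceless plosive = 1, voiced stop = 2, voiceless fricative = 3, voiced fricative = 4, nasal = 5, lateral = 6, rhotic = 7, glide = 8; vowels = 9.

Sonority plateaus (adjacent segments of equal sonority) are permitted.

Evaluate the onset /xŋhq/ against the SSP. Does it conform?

no

/x/: voiceless fricative = 3.
/ŋ/: nasal = 5.
/h/: voiceless fricative = 3.
/q/: voiceless plosive = 1.
The profile is 3-5-3-1. Between /ŋ/ (5) and /h/ (3) sonority does not rise, so the cluster violates the SSP.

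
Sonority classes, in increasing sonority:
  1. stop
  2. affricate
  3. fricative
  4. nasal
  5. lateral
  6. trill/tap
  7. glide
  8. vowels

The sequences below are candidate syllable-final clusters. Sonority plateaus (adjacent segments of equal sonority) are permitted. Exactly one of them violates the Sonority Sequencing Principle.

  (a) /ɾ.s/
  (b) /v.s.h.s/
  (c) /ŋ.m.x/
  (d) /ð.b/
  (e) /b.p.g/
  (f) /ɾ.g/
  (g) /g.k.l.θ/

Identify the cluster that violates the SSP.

g

(a) /ɾ.s/: profile 6-3 — obeys.
(b) /v.s.h.s/: profile 3-3-3-3 — obeys.
(c) /ŋ.m.x/: profile 4-4-3 — obeys.
(d) /ð.b/: profile 3-1 — obeys.
(e) /b.p.g/: profile 1-1-1 — obeys.
(f) /ɾ.g/: profile 6-1 — obeys.
(g) /g.k.l.θ/: profile 1-1-5-3 — violates.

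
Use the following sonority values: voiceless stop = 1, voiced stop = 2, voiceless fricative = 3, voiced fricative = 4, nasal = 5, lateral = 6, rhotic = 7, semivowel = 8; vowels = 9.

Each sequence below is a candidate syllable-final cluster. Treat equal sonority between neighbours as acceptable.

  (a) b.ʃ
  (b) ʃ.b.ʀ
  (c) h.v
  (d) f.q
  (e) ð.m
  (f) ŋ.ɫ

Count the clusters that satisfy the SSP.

(a) sonority 2-3: ill-formed.
(b) sonority 3-2-7: ill-formed.
(c) sonority 3-4: ill-formed.
(d) sonority 3-1: well-formed.
(e) sonority 4-5: ill-formed.
(f) sonority 5-6: ill-formed.

1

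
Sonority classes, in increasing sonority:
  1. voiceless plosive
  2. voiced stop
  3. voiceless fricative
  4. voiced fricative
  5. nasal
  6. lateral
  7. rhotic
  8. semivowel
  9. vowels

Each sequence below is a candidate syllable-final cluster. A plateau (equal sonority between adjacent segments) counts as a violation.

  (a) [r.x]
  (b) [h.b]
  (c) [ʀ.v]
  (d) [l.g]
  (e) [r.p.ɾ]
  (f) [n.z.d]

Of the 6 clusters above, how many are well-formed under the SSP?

(a) sonority 7-3: well-formed.
(b) sonority 3-2: well-formed.
(c) sonority 7-4: well-formed.
(d) sonority 6-2: well-formed.
(e) sonority 7-1-7: ill-formed.
(f) sonority 5-4-2: well-formed.

5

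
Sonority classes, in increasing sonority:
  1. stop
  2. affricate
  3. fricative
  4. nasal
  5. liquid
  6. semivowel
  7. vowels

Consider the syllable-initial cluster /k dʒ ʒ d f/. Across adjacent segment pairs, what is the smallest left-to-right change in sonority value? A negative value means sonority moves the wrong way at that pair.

-2

/k/ is a stop (sonority 1).
/dʒ/ is an affricate (sonority 2).
/ʒ/ is a fricative (sonority 3).
/d/ is a stop (sonority 1).
/f/ is a fricative (sonority 3).
/k/→/dʒ/: change +1.
/dʒ/→/ʒ/: change +1.
/ʒ/→/d/: change -2.
/d/→/f/: change +2.
Minimum = -2.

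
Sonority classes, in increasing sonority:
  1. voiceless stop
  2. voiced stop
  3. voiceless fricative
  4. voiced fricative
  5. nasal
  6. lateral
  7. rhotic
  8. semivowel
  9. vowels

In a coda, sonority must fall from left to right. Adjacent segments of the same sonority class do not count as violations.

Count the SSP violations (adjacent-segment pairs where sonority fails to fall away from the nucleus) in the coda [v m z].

/v/ is a voiced fricative (sonority 4).
/m/ is a nasal (sonority 5).
/z/ is a voiced fricative (sonority 4).
/v/→/m/: 4→5 (does not fall) — violation.
/m/→/z/: 5→4 (falls) — ok.

1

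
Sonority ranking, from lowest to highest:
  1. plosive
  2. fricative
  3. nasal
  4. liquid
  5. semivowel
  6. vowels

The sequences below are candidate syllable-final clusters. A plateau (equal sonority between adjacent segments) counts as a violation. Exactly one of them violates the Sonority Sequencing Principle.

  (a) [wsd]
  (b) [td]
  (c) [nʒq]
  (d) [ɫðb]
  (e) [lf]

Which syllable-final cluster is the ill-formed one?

(a) sonority 5-2-1: well-formed.
(b) sonority 1-1: ill-formed.
(c) sonority 3-2-1: well-formed.
(d) sonority 4-2-1: well-formed.
(e) sonority 4-2: well-formed.

b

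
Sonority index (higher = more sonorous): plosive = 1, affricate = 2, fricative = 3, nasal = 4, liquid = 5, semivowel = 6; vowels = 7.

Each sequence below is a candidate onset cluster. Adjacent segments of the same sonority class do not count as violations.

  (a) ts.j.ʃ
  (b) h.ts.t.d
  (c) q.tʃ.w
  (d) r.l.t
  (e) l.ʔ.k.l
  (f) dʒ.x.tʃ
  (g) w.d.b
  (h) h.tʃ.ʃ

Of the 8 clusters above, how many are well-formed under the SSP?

(a) ts.j.ʃ: profile 2-6-3 — violates.
(b) h.ts.t.d: profile 3-2-1-1 — violates.
(c) q.tʃ.w: profile 1-2-6 — obeys.
(d) r.l.t: profile 5-5-1 — violates.
(e) l.ʔ.k.l: profile 5-1-1-5 — violates.
(f) dʒ.x.tʃ: profile 2-3-2 — violates.
(g) w.d.b: profile 6-1-1 — violates.
(h) h.tʃ.ʃ: profile 3-2-3 — violates.

1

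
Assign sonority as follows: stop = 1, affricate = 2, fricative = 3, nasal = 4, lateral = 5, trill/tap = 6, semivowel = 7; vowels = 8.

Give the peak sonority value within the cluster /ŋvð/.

/ŋ/: nasal = 4.
/v/: fricative = 3.
/ð/: fricative = 3.
The maximum is 4.

4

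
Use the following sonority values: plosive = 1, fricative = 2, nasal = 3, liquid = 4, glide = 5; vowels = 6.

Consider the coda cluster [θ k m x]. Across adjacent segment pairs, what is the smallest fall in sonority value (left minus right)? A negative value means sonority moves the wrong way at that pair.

/θ/ is a fricative (sonority 2).
/k/ is a plosive (sonority 1).
/m/ is a nasal (sonority 3).
/x/ is a fricative (sonority 2).
/θ/→/k/: change +1.
/k/→/m/: change -2.
/m/→/x/: change +1.
Minimum = -2.

-2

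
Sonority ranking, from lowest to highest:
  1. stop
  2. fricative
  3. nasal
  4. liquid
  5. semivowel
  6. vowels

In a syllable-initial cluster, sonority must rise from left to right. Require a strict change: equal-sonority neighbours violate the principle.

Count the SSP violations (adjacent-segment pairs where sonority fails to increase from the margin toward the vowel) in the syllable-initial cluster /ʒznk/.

2

/ʒ/ — fricative, sonority 2.
/z/ — fricative, sonority 2.
/n/ — nasal, sonority 3.
/k/ — stop, sonority 1.
/ʒ/→/z/: 2→2 (plateau) — violation.
/z/→/n/: 2→3 (rises) — ok.
/n/→/k/: 3→1 (does not rise) — violation.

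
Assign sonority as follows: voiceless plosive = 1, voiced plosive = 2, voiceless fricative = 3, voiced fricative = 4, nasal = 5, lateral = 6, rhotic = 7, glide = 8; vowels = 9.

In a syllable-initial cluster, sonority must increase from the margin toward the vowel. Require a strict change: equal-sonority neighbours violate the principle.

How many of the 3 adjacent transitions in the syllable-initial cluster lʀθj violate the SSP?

/l/ is a lateral (sonority 6).
/ʀ/ is a rhotic (sonority 7).
/θ/ is a voiceless fricative (sonority 3).
/j/ is a glide (sonority 8).
/l/→/ʀ/: 6→7 (rises) — ok.
/ʀ/→/θ/: 7→3 (does not rise) — violation.
/θ/→/j/: 3→8 (rises) — ok.

1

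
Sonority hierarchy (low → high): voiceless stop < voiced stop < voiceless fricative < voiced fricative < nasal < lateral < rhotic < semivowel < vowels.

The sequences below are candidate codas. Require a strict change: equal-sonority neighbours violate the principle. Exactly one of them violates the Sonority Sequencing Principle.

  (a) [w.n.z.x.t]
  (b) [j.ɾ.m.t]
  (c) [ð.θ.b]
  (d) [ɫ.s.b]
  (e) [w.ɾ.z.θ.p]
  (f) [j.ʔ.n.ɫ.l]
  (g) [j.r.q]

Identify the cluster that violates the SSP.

f

(a) 8-5-4-3-1 → obeys
(b) 8-7-5-1 → obeys
(c) 4-3-2 → obeys
(d) 6-3-2 → obeys
(e) 8-7-4-3-1 → obeys
(f) 8-1-5-6-6 → violates
(g) 8-7-1 → obeys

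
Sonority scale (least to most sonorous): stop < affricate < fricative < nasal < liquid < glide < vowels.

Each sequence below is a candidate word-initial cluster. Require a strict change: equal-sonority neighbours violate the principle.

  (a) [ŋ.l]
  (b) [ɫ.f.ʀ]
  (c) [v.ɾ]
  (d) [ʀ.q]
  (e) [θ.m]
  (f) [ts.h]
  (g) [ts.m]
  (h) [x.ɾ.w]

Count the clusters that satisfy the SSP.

(a) [ŋ.l]: profile 4-5 — obeys.
(b) [ɫ.f.ʀ]: profile 5-3-5 — violates.
(c) [v.ɾ]: profile 3-5 — obeys.
(d) [ʀ.q]: profile 5-1 — violates.
(e) [θ.m]: profile 3-4 — obeys.
(f) [ts.h]: profile 2-3 — obeys.
(g) [ts.m]: profile 2-4 — obeys.
(h) [x.ɾ.w]: profile 3-5-6 — obeys.

6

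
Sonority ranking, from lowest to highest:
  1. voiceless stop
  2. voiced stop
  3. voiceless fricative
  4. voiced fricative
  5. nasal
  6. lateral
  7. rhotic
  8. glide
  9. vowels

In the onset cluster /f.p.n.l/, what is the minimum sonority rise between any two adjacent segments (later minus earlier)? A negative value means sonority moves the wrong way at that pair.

-2

/f/: voiceless fricative = 3.
/p/: voiceless stop = 1.
/n/: nasal = 5.
/l/: lateral = 6.
/f/→/p/: change -2.
/p/→/n/: change +4.
/n/→/l/: change +1.
Minimum = -2.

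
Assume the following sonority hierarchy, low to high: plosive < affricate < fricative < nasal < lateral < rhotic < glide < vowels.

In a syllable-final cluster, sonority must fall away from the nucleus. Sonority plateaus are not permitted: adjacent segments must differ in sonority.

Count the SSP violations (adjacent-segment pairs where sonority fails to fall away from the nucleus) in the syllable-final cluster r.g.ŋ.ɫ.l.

3

/r/ is a rhotic (sonority 6).
/g/ is a plosive (sonority 1).
/ŋ/ is a nasal (sonority 4).
/ɫ/ is a lateral (sonority 5).
/l/ is a lateral (sonority 5).
/r/→/g/: 6→1 (falls) — ok.
/g/→/ŋ/: 1→4 (does not fall) — violation.
/ŋ/→/ɫ/: 4→5 (does not fall) — violation.
/ɫ/→/l/: 5→5 (plateau) — violation.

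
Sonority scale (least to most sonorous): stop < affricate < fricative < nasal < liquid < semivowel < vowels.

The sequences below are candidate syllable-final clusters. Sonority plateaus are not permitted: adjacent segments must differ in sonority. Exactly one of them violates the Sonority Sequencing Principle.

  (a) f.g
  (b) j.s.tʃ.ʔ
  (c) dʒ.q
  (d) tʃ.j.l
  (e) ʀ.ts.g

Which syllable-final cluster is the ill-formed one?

(a) f.g: profile 3-1 — obeys.
(b) j.s.tʃ.ʔ: profile 6-3-2-1 — obeys.
(c) dʒ.q: profile 2-1 — obeys.
(d) tʃ.j.l: profile 2-6-5 — violates.
(e) ʀ.ts.g: profile 5-2-1 — obeys.

d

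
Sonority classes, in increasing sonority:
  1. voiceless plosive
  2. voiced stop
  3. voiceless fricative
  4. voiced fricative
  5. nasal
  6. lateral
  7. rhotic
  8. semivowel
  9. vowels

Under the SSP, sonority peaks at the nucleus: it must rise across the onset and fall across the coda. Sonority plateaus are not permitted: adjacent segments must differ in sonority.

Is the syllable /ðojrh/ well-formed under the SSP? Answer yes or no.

Onset: /ð/ is a voiced fricative (sonority 4); then the nucleus /o/ (sonority 9).
Onset profile 4-9 — rises to the nucleus.
Coda: /j/ is a semivowel (sonority 8), /r/ is a rhotic (sonority 7), /h/ is a voiceless fricative (sonority 3).
Coda profile 9-8-7-3 — falls from the nucleus.

yes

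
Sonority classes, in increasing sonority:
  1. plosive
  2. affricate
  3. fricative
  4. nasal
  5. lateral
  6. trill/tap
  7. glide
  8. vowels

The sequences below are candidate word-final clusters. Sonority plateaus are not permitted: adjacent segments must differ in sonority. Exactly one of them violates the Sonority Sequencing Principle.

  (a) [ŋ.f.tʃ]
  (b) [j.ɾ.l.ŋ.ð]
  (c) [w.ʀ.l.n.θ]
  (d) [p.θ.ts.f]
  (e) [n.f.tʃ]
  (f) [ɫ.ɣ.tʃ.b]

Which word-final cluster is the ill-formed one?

(a) 4-3-2 → obeys
(b) 7-6-5-4-3 → obeys
(c) 7-6-5-4-3 → obeys
(d) 1-3-2-3 → violates
(e) 4-3-2 → obeys
(f) 5-3-2-1 → obeys

d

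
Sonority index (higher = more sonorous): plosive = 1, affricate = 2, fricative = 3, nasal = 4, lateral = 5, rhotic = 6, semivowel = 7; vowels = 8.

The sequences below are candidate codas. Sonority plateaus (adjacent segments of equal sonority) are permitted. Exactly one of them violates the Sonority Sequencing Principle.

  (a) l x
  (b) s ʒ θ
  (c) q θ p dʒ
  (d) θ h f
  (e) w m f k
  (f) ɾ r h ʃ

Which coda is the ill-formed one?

(a) 5-3 → obeys
(b) 3-3-3 → obeys
(c) 1-3-1-2 → violates
(d) 3-3-3 → obeys
(e) 7-4-3-1 → obeys
(f) 6-6-3-3 → obeys

c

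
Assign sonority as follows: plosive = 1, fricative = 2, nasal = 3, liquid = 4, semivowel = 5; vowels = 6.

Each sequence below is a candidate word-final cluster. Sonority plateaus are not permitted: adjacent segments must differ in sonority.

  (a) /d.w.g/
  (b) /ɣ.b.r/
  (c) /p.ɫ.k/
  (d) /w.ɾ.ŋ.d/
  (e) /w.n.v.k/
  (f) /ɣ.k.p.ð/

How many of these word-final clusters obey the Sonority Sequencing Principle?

2

(a) /d.w.g/: profile 1-5-1 — violates.
(b) /ɣ.b.r/: profile 2-1-4 — violates.
(c) /p.ɫ.k/: profile 1-4-1 — violates.
(d) /w.ɾ.ŋ.d/: profile 5-4-3-1 — obeys.
(e) /w.n.v.k/: profile 5-3-2-1 — obeys.
(f) /ɣ.k.p.ð/: profile 2-1-1-2 — violates.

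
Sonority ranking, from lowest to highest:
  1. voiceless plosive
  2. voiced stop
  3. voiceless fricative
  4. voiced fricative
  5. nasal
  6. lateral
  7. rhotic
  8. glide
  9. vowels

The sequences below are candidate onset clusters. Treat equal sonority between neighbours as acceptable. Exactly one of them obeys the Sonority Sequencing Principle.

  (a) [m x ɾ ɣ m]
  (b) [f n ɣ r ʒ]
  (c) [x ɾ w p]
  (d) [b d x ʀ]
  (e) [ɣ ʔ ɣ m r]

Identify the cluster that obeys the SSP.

(a) [m x ɾ ɣ m]: profile 5-3-7-4-5 — violates.
(b) [f n ɣ r ʒ]: profile 3-5-4-7-4 — violates.
(c) [x ɾ w p]: profile 3-7-8-1 — violates.
(d) [b d x ʀ]: profile 2-2-3-7 — obeys.
(e) [ɣ ʔ ɣ m r]: profile 4-1-4-5-7 — violates.

d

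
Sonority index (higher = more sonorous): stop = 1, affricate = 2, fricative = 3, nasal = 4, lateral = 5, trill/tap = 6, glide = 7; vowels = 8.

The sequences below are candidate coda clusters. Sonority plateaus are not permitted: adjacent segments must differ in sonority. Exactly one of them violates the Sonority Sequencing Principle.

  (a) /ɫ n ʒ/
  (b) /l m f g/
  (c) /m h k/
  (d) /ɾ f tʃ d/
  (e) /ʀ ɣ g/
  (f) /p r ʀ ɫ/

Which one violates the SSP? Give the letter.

f

(a) sonority 5-4-3: well-formed.
(b) sonority 5-4-3-1: well-formed.
(c) sonority 4-3-1: well-formed.
(d) sonority 6-3-2-1: well-formed.
(e) sonority 6-3-1: well-formed.
(f) sonority 1-6-6-5: ill-formed.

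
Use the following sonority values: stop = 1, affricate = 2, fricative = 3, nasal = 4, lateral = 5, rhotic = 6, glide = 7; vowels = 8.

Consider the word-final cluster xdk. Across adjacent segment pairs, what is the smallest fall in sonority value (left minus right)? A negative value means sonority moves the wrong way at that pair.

/x/: fricative = 3.
/d/: stop = 1.
/k/: stop = 1.
/x/→/d/: change +2.
/d/→/k/: change +0.
Minimum = 0.

0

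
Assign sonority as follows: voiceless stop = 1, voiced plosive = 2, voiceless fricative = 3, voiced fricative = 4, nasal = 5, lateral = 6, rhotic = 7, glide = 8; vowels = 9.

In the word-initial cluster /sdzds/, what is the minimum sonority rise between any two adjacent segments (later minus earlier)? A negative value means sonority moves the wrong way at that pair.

/s/ — voiceless fricative, sonority 3.
/d/ — voiced plosive, sonority 2.
/z/ — voiced fricative, sonority 4.
/d/ — voiced plosive, sonority 2.
/s/ — voiceless fricative, sonority 3.
/s/→/d/: change -1.
/d/→/z/: change +2.
/z/→/d/: change -2.
/d/→/s/: change +1.
Minimum = -2.

-2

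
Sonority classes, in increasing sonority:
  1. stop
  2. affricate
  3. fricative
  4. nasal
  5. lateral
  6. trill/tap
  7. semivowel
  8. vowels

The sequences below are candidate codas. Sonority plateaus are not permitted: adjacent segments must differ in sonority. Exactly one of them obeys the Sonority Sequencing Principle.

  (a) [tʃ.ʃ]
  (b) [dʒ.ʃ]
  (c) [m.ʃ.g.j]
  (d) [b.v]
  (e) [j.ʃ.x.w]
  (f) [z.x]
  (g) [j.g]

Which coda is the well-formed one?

g

(a) [tʃ.ʃ]: profile 2-3 — violates.
(b) [dʒ.ʃ]: profile 2-3 — violates.
(c) [m.ʃ.g.j]: profile 4-3-1-7 — violates.
(d) [b.v]: profile 1-3 — violates.
(e) [j.ʃ.x.w]: profile 7-3-3-7 — violates.
(f) [z.x]: profile 3-3 — violates.
(g) [j.g]: profile 7-1 — obeys.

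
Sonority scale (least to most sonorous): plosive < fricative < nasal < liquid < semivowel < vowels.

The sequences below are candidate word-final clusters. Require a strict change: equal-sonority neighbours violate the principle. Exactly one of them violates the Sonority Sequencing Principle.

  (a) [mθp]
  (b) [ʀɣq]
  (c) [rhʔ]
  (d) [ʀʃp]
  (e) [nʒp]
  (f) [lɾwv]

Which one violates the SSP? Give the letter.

(a) 3-2-1 → obeys
(b) 4-2-1 → obeys
(c) 4-2-1 → obeys
(d) 4-2-1 → obeys
(e) 3-2-1 → obeys
(f) 4-4-5-2 → violates

f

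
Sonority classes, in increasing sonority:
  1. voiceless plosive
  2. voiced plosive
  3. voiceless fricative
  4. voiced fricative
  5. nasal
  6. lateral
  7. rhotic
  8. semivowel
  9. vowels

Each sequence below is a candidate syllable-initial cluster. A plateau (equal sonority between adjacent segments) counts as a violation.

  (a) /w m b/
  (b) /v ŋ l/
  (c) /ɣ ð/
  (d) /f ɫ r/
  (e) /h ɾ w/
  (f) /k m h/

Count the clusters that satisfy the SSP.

3

(a) /w m b/: profile 8-5-2 — violates.
(b) /v ŋ l/: profile 4-5-6 — obeys.
(c) /ɣ ð/: profile 4-4 — violates.
(d) /f ɫ r/: profile 3-6-7 — obeys.
(e) /h ɾ w/: profile 3-7-8 — obeys.
(f) /k m h/: profile 1-5-3 — violates.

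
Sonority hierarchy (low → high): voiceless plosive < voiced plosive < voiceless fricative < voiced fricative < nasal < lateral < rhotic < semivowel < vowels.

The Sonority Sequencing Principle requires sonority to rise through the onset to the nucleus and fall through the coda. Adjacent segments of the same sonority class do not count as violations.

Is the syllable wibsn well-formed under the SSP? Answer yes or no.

Onset: /w/ is a semivowel (sonority 8); then the nucleus /i/ (sonority 9).
Onset profile 8-9 — rises to the nucleus.
Coda: /b/ is a voiced plosive (sonority 2), /s/ is a voiceless fricative (sonority 3), /n/ is a nasal (sonority 5).
Coda profile 9-2-3-5 — does not fall throughout.

no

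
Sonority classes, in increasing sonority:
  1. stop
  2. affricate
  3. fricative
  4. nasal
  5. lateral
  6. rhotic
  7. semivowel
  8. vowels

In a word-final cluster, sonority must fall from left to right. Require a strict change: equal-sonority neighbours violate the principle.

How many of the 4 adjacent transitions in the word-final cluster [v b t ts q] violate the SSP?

2

/v/ — fricative, sonority 3.
/b/ — stop, sonority 1.
/t/ — stop, sonority 1.
/ts/ — affricate, sonority 2.
/q/ — stop, sonority 1.
/v/→/b/: 3→1 (falls) — ok.
/b/→/t/: 1→1 (plateau) — violation.
/t/→/ts/: 1→2 (does not fall) — violation.
/ts/→/q/: 2→1 (falls) — ok.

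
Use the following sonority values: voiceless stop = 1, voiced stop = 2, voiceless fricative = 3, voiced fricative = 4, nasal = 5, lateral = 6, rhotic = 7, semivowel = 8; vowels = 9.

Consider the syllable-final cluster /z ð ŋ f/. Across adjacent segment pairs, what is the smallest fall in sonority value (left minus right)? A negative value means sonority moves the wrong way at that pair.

-1

/z/: voiced fricative = 4.
/ð/: voiced fricative = 4.
/ŋ/: nasal = 5.
/f/: voiceless fricative = 3.
/z/→/ð/: change +0.
/ð/→/ŋ/: change -1.
/ŋ/→/f/: change +2.
Minimum = -1.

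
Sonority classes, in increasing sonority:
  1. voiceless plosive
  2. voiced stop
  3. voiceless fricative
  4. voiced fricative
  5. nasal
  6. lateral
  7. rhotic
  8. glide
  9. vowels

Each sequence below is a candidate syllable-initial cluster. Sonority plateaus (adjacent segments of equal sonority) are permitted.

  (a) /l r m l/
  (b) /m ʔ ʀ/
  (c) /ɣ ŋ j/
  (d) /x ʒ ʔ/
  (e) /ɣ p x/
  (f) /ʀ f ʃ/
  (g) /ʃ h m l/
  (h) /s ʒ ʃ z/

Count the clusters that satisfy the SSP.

2

(a) /l r m l/: profile 6-7-5-6 — violates.
(b) /m ʔ ʀ/: profile 5-1-7 — violates.
(c) /ɣ ŋ j/: profile 4-5-8 — obeys.
(d) /x ʒ ʔ/: profile 3-4-1 — violates.
(e) /ɣ p x/: profile 4-1-3 — violates.
(f) /ʀ f ʃ/: profile 7-3-3 — violates.
(g) /ʃ h m l/: profile 3-3-5-6 — obeys.
(h) /s ʒ ʃ z/: profile 3-4-3-4 — violates.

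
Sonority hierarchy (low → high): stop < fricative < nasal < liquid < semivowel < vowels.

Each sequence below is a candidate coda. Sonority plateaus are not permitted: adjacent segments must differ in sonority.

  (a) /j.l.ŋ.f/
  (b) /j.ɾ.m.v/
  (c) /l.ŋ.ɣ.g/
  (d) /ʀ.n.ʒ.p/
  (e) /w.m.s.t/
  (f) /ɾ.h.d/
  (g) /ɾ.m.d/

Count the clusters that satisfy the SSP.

7

(a) 5-4-3-2 → obeys
(b) 5-4-3-2 → obeys
(c) 4-3-2-1 → obeys
(d) 4-3-2-1 → obeys
(e) 5-3-2-1 → obeys
(f) 4-2-1 → obeys
(g) 4-3-1 → obeys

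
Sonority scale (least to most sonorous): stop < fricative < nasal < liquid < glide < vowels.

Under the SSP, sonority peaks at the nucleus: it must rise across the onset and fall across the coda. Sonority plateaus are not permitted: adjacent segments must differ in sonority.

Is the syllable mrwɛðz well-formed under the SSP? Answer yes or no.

no

Onset: /m/ is a nasal (sonority 3), /r/ is a liquid (sonority 4), /w/ is a glide (sonority 5); then the nucleus /ɛ/ (sonority 6).
Onset profile 3-4-5-6 — rises to the nucleus.
Coda: /ð/ is a fricative (sonority 2), /z/ is a fricative (sonority 2).
Coda profile 6-2-2 — does not strictly fall throughout.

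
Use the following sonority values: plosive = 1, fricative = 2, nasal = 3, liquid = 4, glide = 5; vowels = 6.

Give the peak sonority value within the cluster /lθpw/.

/l/: liquid = 4.
/θ/: fricative = 2.
/p/: plosive = 1.
/w/: glide = 5.
The maximum is 5.

5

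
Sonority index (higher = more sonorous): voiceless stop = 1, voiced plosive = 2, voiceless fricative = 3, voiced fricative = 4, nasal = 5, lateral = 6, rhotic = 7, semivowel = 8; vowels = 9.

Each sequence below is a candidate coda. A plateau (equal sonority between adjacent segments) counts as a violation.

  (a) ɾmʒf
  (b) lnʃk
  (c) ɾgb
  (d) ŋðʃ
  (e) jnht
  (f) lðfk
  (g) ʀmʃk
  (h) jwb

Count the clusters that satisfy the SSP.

6

(a) ɾmʒf: profile 7-5-4-3 — obeys.
(b) lnʃk: profile 6-5-3-1 — obeys.
(c) ɾgb: profile 7-2-2 — violates.
(d) ŋðʃ: profile 5-4-3 — obeys.
(e) jnht: profile 8-5-3-1 — obeys.
(f) lðfk: profile 6-4-3-1 — obeys.
(g) ʀmʃk: profile 7-5-3-1 — obeys.
(h) jwb: profile 8-8-2 — violates.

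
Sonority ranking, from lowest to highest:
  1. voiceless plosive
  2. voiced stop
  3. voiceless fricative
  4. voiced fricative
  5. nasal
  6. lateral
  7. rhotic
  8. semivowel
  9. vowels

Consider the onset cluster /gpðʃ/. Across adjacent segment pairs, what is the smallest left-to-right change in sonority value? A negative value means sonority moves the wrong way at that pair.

/g/ is a voiced stop (sonority 2).
/p/ is a voiceless plosive (sonority 1).
/ð/ is a voiced fricative (sonority 4).
/ʃ/ is a voiceless fricative (sonority 3).
/g/→/p/: change -1.
/p/→/ð/: change +3.
/ð/→/ʃ/: change -1.
Minimum = -1.

-1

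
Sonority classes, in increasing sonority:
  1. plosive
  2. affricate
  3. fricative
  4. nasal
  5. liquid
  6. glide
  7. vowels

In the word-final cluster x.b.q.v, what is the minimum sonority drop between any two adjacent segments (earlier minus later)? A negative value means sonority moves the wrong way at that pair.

-2

/x/: fricative = 3.
/b/: plosive = 1.
/q/: plosive = 1.
/v/: fricative = 3.
/x/→/b/: change +2.
/b/→/q/: change +0.
/q/→/v/: change -2.
Minimum = -2.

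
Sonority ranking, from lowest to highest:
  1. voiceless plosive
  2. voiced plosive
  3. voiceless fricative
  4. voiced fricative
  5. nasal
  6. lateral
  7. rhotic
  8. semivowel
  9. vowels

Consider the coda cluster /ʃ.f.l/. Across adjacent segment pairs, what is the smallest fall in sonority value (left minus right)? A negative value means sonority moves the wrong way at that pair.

/ʃ/ — voiceless fricative, sonority 3.
/f/ — voiceless fricative, sonority 3.
/l/ — lateral, sonority 6.
/ʃ/→/f/: change +0.
/f/→/l/: change -3.
Minimum = -3.

-3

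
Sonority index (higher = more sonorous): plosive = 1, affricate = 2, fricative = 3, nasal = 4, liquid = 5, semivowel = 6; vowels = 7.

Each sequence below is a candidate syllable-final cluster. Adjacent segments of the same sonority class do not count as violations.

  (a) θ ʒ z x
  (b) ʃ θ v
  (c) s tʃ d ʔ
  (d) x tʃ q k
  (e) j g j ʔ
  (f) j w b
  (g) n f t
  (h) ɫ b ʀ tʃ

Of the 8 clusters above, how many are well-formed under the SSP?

(a) θ ʒ z x: profile 3-3-3-3 — obeys.
(b) ʃ θ v: profile 3-3-3 — obeys.
(c) s tʃ d ʔ: profile 3-2-1-1 — obeys.
(d) x tʃ q k: profile 3-2-1-1 — obeys.
(e) j g j ʔ: profile 6-1-6-1 — violates.
(f) j w b: profile 6-6-1 — obeys.
(g) n f t: profile 4-3-1 — obeys.
(h) ɫ b ʀ tʃ: profile 5-1-5-2 — violates.

6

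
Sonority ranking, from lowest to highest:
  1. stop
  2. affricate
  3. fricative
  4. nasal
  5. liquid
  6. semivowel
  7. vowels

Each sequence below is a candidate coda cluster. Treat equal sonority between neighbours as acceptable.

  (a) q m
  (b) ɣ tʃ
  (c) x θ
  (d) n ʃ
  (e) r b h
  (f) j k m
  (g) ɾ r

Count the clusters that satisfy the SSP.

4

(a) 1-4 → violates
(b) 3-2 → obeys
(c) 3-3 → obeys
(d) 4-3 → obeys
(e) 5-1-3 → violates
(f) 6-1-4 → violates
(g) 5-5 → obeys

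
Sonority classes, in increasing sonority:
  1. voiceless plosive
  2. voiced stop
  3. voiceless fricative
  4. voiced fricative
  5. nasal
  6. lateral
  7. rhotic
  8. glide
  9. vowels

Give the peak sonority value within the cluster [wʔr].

8

/w/ — glide, sonority 8.
/ʔ/ — voiceless plosive, sonority 1.
/r/ — rhotic, sonority 7.
The maximum is 8.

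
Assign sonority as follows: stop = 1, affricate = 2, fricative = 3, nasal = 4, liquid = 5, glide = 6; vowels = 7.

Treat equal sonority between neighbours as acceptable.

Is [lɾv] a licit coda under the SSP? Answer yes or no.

/l/ is a liquid (sonority 5).
/ɾ/ is a liquid (sonority 5).
/v/ is a fricative (sonority 3).
The profile 5-5-3 is non-increasing (plateaus allowed), so the coda satisfies the SSP.

yes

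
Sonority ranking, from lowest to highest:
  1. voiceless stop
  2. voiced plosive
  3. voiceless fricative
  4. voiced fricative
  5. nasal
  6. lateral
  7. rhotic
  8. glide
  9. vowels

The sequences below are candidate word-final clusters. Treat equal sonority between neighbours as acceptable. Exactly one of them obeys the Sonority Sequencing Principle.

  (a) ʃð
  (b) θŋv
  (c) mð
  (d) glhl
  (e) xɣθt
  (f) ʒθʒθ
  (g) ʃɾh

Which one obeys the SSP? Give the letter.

(a) ʃð: profile 3-4 — violates.
(b) θŋv: profile 3-5-4 — violates.
(c) mð: profile 5-4 — obeys.
(d) glhl: profile 2-6-3-6 — violates.
(e) xɣθt: profile 3-4-3-1 — violates.
(f) ʒθʒθ: profile 4-3-4-3 — violates.
(g) ʃɾh: profile 3-7-3 — violates.

c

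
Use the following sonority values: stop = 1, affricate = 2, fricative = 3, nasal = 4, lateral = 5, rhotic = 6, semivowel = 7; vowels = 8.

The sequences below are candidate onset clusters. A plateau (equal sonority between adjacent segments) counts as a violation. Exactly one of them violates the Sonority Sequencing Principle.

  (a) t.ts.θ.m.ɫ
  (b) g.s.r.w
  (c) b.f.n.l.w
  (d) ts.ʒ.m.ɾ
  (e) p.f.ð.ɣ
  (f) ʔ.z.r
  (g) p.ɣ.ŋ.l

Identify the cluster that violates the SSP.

(a) 1-2-3-4-5 → obeys
(b) 1-3-6-7 → obeys
(c) 1-3-4-5-7 → obeys
(d) 2-3-4-6 → obeys
(e) 1-3-3-3 → violates
(f) 1-3-6 → obeys
(g) 1-3-4-5 → obeys

e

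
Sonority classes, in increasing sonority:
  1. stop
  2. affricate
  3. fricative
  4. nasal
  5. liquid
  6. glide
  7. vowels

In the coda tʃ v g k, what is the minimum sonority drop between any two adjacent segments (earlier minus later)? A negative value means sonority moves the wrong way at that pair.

-1

/tʃ/: affricate = 2.
/v/: fricative = 3.
/g/: stop = 1.
/k/: stop = 1.
/tʃ/→/v/: change -1.
/v/→/g/: change +2.
/g/→/k/: change +0.
Minimum = -1.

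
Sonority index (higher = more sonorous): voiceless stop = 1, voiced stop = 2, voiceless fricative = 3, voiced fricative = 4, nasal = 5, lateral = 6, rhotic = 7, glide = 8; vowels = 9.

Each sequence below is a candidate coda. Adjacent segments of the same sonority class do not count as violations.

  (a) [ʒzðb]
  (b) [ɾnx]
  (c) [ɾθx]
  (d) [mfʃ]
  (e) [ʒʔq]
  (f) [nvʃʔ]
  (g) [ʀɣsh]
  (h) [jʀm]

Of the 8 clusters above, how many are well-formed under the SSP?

8

(a) sonority 4-4-4-2: well-formed.
(b) sonority 7-5-3: well-formed.
(c) sonority 7-3-3: well-formed.
(d) sonority 5-3-3: well-formed.
(e) sonority 4-1-1: well-formed.
(f) sonority 5-4-3-1: well-formed.
(g) sonority 7-4-3-3: well-formed.
(h) sonority 8-7-5: well-formed.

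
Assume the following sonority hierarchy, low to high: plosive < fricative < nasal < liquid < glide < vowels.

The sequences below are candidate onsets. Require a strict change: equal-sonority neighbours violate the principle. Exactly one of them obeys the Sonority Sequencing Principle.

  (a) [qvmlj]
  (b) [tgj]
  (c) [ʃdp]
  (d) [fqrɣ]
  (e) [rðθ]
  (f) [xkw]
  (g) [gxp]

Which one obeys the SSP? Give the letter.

(a) sonority 1-2-3-4-5: well-formed.
(b) sonority 1-1-5: ill-formed.
(c) sonority 2-1-1: ill-formed.
(d) sonority 2-1-4-2: ill-formed.
(e) sonority 4-2-2: ill-formed.
(f) sonority 2-1-5: ill-formed.
(g) sonority 1-2-1: ill-formed.

a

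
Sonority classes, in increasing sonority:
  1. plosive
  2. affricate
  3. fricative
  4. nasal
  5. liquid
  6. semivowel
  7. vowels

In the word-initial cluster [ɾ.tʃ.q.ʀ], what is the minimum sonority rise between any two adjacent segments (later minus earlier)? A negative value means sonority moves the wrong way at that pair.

-3

/ɾ/: liquid = 5.
/tʃ/: affricate = 2.
/q/: plosive = 1.
/ʀ/: liquid = 5.
/ɾ/→/tʃ/: change -3.
/tʃ/→/q/: change -1.
/q/→/ʀ/: change +4.
Minimum = -3.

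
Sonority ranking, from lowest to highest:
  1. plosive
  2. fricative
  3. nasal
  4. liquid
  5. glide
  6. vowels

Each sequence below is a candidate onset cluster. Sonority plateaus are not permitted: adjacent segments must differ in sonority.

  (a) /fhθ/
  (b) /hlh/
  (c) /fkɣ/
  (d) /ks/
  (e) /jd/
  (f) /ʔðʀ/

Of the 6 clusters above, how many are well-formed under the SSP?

2

(a) sonority 2-2-2: ill-formed.
(b) sonority 2-4-2: ill-formed.
(c) sonority 2-1-2: ill-formed.
(d) sonority 1-2: well-formed.
(e) sonority 5-1: ill-formed.
(f) sonority 1-2-4: well-formed.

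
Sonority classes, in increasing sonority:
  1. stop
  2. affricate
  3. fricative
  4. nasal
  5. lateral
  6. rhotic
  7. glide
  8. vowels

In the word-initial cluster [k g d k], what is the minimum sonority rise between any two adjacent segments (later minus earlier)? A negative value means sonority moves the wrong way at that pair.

/k/: stop = 1.
/g/: stop = 1.
/d/: stop = 1.
/k/: stop = 1.
/k/→/g/: change +0.
/g/→/d/: change +0.
/d/→/k/: change +0.
Minimum = 0.

0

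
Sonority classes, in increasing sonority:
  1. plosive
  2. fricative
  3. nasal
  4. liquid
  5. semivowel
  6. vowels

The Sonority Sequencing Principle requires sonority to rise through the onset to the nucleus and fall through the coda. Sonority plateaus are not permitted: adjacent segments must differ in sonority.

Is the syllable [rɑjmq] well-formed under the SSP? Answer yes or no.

yes

Onset: /r/ is a liquid (sonority 4); then the nucleus /ɑ/ (sonority 6).
Onset profile 4-6 — rises to the nucleus.
Coda: /j/ is a semivowel (sonority 5), /m/ is a nasal (sonority 3), /q/ is a plosive (sonority 1).
Coda profile 6-5-3-1 — falls from the nucleus.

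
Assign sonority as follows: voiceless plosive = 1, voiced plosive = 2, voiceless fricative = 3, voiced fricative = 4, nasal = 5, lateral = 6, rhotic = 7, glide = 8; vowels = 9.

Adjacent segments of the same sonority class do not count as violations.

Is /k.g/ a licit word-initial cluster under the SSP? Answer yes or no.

yes

/k/: voiceless plosive = 1.
/g/: voiced plosive = 2.
The profile 1-2 strictly rises, so the word-initial cluster satisfies the SSP.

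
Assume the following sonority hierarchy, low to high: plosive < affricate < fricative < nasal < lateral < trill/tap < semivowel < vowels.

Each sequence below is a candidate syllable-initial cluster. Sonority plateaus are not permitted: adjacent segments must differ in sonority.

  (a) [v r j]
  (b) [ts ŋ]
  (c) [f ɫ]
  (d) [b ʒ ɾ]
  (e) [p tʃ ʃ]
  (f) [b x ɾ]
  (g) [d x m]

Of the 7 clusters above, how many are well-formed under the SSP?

(a) sonority 3-6-7: well-formed.
(b) sonority 2-4: well-formed.
(c) sonority 3-5: well-formed.
(d) sonority 1-3-6: well-formed.
(e) sonority 1-2-3: well-formed.
(f) sonority 1-3-6: well-formed.
(g) sonority 1-3-4: well-formed.

7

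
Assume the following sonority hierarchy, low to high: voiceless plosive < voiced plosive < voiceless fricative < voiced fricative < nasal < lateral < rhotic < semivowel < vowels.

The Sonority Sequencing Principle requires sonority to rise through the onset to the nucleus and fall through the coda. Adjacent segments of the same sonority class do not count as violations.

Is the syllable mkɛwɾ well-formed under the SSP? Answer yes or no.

Onset: /m/ is a nasal (sonority 5), /k/ is a voiceless plosive (sonority 1); then the nucleus /ɛ/ (sonority 9).
Onset profile 5-1-9 — does not rise throughout.
Coda: /w/ is a semivowel (sonority 8), /ɾ/ is a rhotic (sonority 7).
Coda profile 9-8-7 — falls from the nucleus.

no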